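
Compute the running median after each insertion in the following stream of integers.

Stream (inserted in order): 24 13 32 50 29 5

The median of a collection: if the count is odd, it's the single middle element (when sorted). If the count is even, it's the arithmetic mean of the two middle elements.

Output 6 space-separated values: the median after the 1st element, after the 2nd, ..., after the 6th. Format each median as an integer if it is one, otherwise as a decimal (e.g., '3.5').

Answer: 24 18.5 24 28 29 26.5

Derivation:
Step 1: insert 24 -> lo=[24] (size 1, max 24) hi=[] (size 0) -> median=24
Step 2: insert 13 -> lo=[13] (size 1, max 13) hi=[24] (size 1, min 24) -> median=18.5
Step 3: insert 32 -> lo=[13, 24] (size 2, max 24) hi=[32] (size 1, min 32) -> median=24
Step 4: insert 50 -> lo=[13, 24] (size 2, max 24) hi=[32, 50] (size 2, min 32) -> median=28
Step 5: insert 29 -> lo=[13, 24, 29] (size 3, max 29) hi=[32, 50] (size 2, min 32) -> median=29
Step 6: insert 5 -> lo=[5, 13, 24] (size 3, max 24) hi=[29, 32, 50] (size 3, min 29) -> median=26.5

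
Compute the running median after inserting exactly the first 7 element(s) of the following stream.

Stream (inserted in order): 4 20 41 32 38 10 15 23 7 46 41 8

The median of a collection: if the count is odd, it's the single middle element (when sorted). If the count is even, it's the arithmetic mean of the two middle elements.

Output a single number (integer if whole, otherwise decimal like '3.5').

Step 1: insert 4 -> lo=[4] (size 1, max 4) hi=[] (size 0) -> median=4
Step 2: insert 20 -> lo=[4] (size 1, max 4) hi=[20] (size 1, min 20) -> median=12
Step 3: insert 41 -> lo=[4, 20] (size 2, max 20) hi=[41] (size 1, min 41) -> median=20
Step 4: insert 32 -> lo=[4, 20] (size 2, max 20) hi=[32, 41] (size 2, min 32) -> median=26
Step 5: insert 38 -> lo=[4, 20, 32] (size 3, max 32) hi=[38, 41] (size 2, min 38) -> median=32
Step 6: insert 10 -> lo=[4, 10, 20] (size 3, max 20) hi=[32, 38, 41] (size 3, min 32) -> median=26
Step 7: insert 15 -> lo=[4, 10, 15, 20] (size 4, max 20) hi=[32, 38, 41] (size 3, min 32) -> median=20

Answer: 20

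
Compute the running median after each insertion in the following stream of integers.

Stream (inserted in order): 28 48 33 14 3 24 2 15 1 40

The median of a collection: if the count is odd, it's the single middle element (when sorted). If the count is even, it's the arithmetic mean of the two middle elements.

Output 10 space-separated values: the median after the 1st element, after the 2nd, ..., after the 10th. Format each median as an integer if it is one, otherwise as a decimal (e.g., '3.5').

Answer: 28 38 33 30.5 28 26 24 19.5 15 19.5

Derivation:
Step 1: insert 28 -> lo=[28] (size 1, max 28) hi=[] (size 0) -> median=28
Step 2: insert 48 -> lo=[28] (size 1, max 28) hi=[48] (size 1, min 48) -> median=38
Step 3: insert 33 -> lo=[28, 33] (size 2, max 33) hi=[48] (size 1, min 48) -> median=33
Step 4: insert 14 -> lo=[14, 28] (size 2, max 28) hi=[33, 48] (size 2, min 33) -> median=30.5
Step 5: insert 3 -> lo=[3, 14, 28] (size 3, max 28) hi=[33, 48] (size 2, min 33) -> median=28
Step 6: insert 24 -> lo=[3, 14, 24] (size 3, max 24) hi=[28, 33, 48] (size 3, min 28) -> median=26
Step 7: insert 2 -> lo=[2, 3, 14, 24] (size 4, max 24) hi=[28, 33, 48] (size 3, min 28) -> median=24
Step 8: insert 15 -> lo=[2, 3, 14, 15] (size 4, max 15) hi=[24, 28, 33, 48] (size 4, min 24) -> median=19.5
Step 9: insert 1 -> lo=[1, 2, 3, 14, 15] (size 5, max 15) hi=[24, 28, 33, 48] (size 4, min 24) -> median=15
Step 10: insert 40 -> lo=[1, 2, 3, 14, 15] (size 5, max 15) hi=[24, 28, 33, 40, 48] (size 5, min 24) -> median=19.5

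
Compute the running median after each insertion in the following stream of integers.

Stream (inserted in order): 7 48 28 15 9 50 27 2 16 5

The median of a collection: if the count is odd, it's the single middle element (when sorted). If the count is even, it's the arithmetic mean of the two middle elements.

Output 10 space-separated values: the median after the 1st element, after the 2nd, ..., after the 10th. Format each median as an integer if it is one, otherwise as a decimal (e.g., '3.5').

Step 1: insert 7 -> lo=[7] (size 1, max 7) hi=[] (size 0) -> median=7
Step 2: insert 48 -> lo=[7] (size 1, max 7) hi=[48] (size 1, min 48) -> median=27.5
Step 3: insert 28 -> lo=[7, 28] (size 2, max 28) hi=[48] (size 1, min 48) -> median=28
Step 4: insert 15 -> lo=[7, 15] (size 2, max 15) hi=[28, 48] (size 2, min 28) -> median=21.5
Step 5: insert 9 -> lo=[7, 9, 15] (size 3, max 15) hi=[28, 48] (size 2, min 28) -> median=15
Step 6: insert 50 -> lo=[7, 9, 15] (size 3, max 15) hi=[28, 48, 50] (size 3, min 28) -> median=21.5
Step 7: insert 27 -> lo=[7, 9, 15, 27] (size 4, max 27) hi=[28, 48, 50] (size 3, min 28) -> median=27
Step 8: insert 2 -> lo=[2, 7, 9, 15] (size 4, max 15) hi=[27, 28, 48, 50] (size 4, min 27) -> median=21
Step 9: insert 16 -> lo=[2, 7, 9, 15, 16] (size 5, max 16) hi=[27, 28, 48, 50] (size 4, min 27) -> median=16
Step 10: insert 5 -> lo=[2, 5, 7, 9, 15] (size 5, max 15) hi=[16, 27, 28, 48, 50] (size 5, min 16) -> median=15.5

Answer: 7 27.5 28 21.5 15 21.5 27 21 16 15.5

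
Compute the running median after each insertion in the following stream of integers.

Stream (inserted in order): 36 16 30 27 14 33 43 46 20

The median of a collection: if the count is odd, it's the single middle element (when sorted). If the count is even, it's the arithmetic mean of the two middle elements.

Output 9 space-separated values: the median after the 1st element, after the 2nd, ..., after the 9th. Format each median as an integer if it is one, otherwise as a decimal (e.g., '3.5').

Answer: 36 26 30 28.5 27 28.5 30 31.5 30

Derivation:
Step 1: insert 36 -> lo=[36] (size 1, max 36) hi=[] (size 0) -> median=36
Step 2: insert 16 -> lo=[16] (size 1, max 16) hi=[36] (size 1, min 36) -> median=26
Step 3: insert 30 -> lo=[16, 30] (size 2, max 30) hi=[36] (size 1, min 36) -> median=30
Step 4: insert 27 -> lo=[16, 27] (size 2, max 27) hi=[30, 36] (size 2, min 30) -> median=28.5
Step 5: insert 14 -> lo=[14, 16, 27] (size 3, max 27) hi=[30, 36] (size 2, min 30) -> median=27
Step 6: insert 33 -> lo=[14, 16, 27] (size 3, max 27) hi=[30, 33, 36] (size 3, min 30) -> median=28.5
Step 7: insert 43 -> lo=[14, 16, 27, 30] (size 4, max 30) hi=[33, 36, 43] (size 3, min 33) -> median=30
Step 8: insert 46 -> lo=[14, 16, 27, 30] (size 4, max 30) hi=[33, 36, 43, 46] (size 4, min 33) -> median=31.5
Step 9: insert 20 -> lo=[14, 16, 20, 27, 30] (size 5, max 30) hi=[33, 36, 43, 46] (size 4, min 33) -> median=30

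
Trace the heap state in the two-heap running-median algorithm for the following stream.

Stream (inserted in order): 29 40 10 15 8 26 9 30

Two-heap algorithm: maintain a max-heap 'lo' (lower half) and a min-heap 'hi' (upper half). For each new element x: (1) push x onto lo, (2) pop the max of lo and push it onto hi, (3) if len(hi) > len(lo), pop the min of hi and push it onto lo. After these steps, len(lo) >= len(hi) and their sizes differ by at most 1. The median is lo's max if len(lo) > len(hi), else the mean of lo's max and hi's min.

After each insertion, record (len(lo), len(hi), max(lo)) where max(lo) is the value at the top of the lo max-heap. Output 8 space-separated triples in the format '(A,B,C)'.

Step 1: insert 29 -> lo=[29] hi=[] -> (len(lo)=1, len(hi)=0, max(lo)=29)
Step 2: insert 40 -> lo=[29] hi=[40] -> (len(lo)=1, len(hi)=1, max(lo)=29)
Step 3: insert 10 -> lo=[10, 29] hi=[40] -> (len(lo)=2, len(hi)=1, max(lo)=29)
Step 4: insert 15 -> lo=[10, 15] hi=[29, 40] -> (len(lo)=2, len(hi)=2, max(lo)=15)
Step 5: insert 8 -> lo=[8, 10, 15] hi=[29, 40] -> (len(lo)=3, len(hi)=2, max(lo)=15)
Step 6: insert 26 -> lo=[8, 10, 15] hi=[26, 29, 40] -> (len(lo)=3, len(hi)=3, max(lo)=15)
Step 7: insert 9 -> lo=[8, 9, 10, 15] hi=[26, 29, 40] -> (len(lo)=4, len(hi)=3, max(lo)=15)
Step 8: insert 30 -> lo=[8, 9, 10, 15] hi=[26, 29, 30, 40] -> (len(lo)=4, len(hi)=4, max(lo)=15)

Answer: (1,0,29) (1,1,29) (2,1,29) (2,2,15) (3,2,15) (3,3,15) (4,3,15) (4,4,15)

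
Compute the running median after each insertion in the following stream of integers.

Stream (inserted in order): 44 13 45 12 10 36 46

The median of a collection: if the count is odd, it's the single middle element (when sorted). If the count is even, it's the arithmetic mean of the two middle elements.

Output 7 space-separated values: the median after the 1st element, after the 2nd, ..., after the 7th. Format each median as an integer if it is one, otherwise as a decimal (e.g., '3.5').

Step 1: insert 44 -> lo=[44] (size 1, max 44) hi=[] (size 0) -> median=44
Step 2: insert 13 -> lo=[13] (size 1, max 13) hi=[44] (size 1, min 44) -> median=28.5
Step 3: insert 45 -> lo=[13, 44] (size 2, max 44) hi=[45] (size 1, min 45) -> median=44
Step 4: insert 12 -> lo=[12, 13] (size 2, max 13) hi=[44, 45] (size 2, min 44) -> median=28.5
Step 5: insert 10 -> lo=[10, 12, 13] (size 3, max 13) hi=[44, 45] (size 2, min 44) -> median=13
Step 6: insert 36 -> lo=[10, 12, 13] (size 3, max 13) hi=[36, 44, 45] (size 3, min 36) -> median=24.5
Step 7: insert 46 -> lo=[10, 12, 13, 36] (size 4, max 36) hi=[44, 45, 46] (size 3, min 44) -> median=36

Answer: 44 28.5 44 28.5 13 24.5 36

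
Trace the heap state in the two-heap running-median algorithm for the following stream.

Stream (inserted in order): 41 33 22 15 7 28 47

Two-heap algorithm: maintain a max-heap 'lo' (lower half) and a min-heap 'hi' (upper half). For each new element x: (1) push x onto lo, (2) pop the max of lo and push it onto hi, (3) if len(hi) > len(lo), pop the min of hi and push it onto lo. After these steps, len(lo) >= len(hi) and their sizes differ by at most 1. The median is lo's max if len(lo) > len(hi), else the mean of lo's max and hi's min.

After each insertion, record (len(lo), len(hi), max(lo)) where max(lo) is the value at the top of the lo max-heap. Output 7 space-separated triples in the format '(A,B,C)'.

Step 1: insert 41 -> lo=[41] hi=[] -> (len(lo)=1, len(hi)=0, max(lo)=41)
Step 2: insert 33 -> lo=[33] hi=[41] -> (len(lo)=1, len(hi)=1, max(lo)=33)
Step 3: insert 22 -> lo=[22, 33] hi=[41] -> (len(lo)=2, len(hi)=1, max(lo)=33)
Step 4: insert 15 -> lo=[15, 22] hi=[33, 41] -> (len(lo)=2, len(hi)=2, max(lo)=22)
Step 5: insert 7 -> lo=[7, 15, 22] hi=[33, 41] -> (len(lo)=3, len(hi)=2, max(lo)=22)
Step 6: insert 28 -> lo=[7, 15, 22] hi=[28, 33, 41] -> (len(lo)=3, len(hi)=3, max(lo)=22)
Step 7: insert 47 -> lo=[7, 15, 22, 28] hi=[33, 41, 47] -> (len(lo)=4, len(hi)=3, max(lo)=28)

Answer: (1,0,41) (1,1,33) (2,1,33) (2,2,22) (3,2,22) (3,3,22) (4,3,28)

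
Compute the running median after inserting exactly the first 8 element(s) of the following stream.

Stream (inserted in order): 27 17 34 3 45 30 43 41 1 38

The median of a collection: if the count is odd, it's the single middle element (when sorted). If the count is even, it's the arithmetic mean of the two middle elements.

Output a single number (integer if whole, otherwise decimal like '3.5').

Step 1: insert 27 -> lo=[27] (size 1, max 27) hi=[] (size 0) -> median=27
Step 2: insert 17 -> lo=[17] (size 1, max 17) hi=[27] (size 1, min 27) -> median=22
Step 3: insert 34 -> lo=[17, 27] (size 2, max 27) hi=[34] (size 1, min 34) -> median=27
Step 4: insert 3 -> lo=[3, 17] (size 2, max 17) hi=[27, 34] (size 2, min 27) -> median=22
Step 5: insert 45 -> lo=[3, 17, 27] (size 3, max 27) hi=[34, 45] (size 2, min 34) -> median=27
Step 6: insert 30 -> lo=[3, 17, 27] (size 3, max 27) hi=[30, 34, 45] (size 3, min 30) -> median=28.5
Step 7: insert 43 -> lo=[3, 17, 27, 30] (size 4, max 30) hi=[34, 43, 45] (size 3, min 34) -> median=30
Step 8: insert 41 -> lo=[3, 17, 27, 30] (size 4, max 30) hi=[34, 41, 43, 45] (size 4, min 34) -> median=32

Answer: 32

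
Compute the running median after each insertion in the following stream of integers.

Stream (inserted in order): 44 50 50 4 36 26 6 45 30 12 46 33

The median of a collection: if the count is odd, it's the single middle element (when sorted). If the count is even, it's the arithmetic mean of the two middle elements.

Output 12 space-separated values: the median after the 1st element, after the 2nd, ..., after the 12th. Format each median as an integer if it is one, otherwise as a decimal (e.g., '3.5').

Step 1: insert 44 -> lo=[44] (size 1, max 44) hi=[] (size 0) -> median=44
Step 2: insert 50 -> lo=[44] (size 1, max 44) hi=[50] (size 1, min 50) -> median=47
Step 3: insert 50 -> lo=[44, 50] (size 2, max 50) hi=[50] (size 1, min 50) -> median=50
Step 4: insert 4 -> lo=[4, 44] (size 2, max 44) hi=[50, 50] (size 2, min 50) -> median=47
Step 5: insert 36 -> lo=[4, 36, 44] (size 3, max 44) hi=[50, 50] (size 2, min 50) -> median=44
Step 6: insert 26 -> lo=[4, 26, 36] (size 3, max 36) hi=[44, 50, 50] (size 3, min 44) -> median=40
Step 7: insert 6 -> lo=[4, 6, 26, 36] (size 4, max 36) hi=[44, 50, 50] (size 3, min 44) -> median=36
Step 8: insert 45 -> lo=[4, 6, 26, 36] (size 4, max 36) hi=[44, 45, 50, 50] (size 4, min 44) -> median=40
Step 9: insert 30 -> lo=[4, 6, 26, 30, 36] (size 5, max 36) hi=[44, 45, 50, 50] (size 4, min 44) -> median=36
Step 10: insert 12 -> lo=[4, 6, 12, 26, 30] (size 5, max 30) hi=[36, 44, 45, 50, 50] (size 5, min 36) -> median=33
Step 11: insert 46 -> lo=[4, 6, 12, 26, 30, 36] (size 6, max 36) hi=[44, 45, 46, 50, 50] (size 5, min 44) -> median=36
Step 12: insert 33 -> lo=[4, 6, 12, 26, 30, 33] (size 6, max 33) hi=[36, 44, 45, 46, 50, 50] (size 6, min 36) -> median=34.5

Answer: 44 47 50 47 44 40 36 40 36 33 36 34.5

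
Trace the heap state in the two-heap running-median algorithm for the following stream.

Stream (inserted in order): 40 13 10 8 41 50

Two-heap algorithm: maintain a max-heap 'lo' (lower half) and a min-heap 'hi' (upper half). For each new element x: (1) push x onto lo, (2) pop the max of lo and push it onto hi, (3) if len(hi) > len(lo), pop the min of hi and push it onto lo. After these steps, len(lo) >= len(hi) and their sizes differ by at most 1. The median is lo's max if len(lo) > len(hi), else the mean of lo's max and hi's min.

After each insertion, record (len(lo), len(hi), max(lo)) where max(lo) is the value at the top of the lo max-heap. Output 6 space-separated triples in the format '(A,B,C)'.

Answer: (1,0,40) (1,1,13) (2,1,13) (2,2,10) (3,2,13) (3,3,13)

Derivation:
Step 1: insert 40 -> lo=[40] hi=[] -> (len(lo)=1, len(hi)=0, max(lo)=40)
Step 2: insert 13 -> lo=[13] hi=[40] -> (len(lo)=1, len(hi)=1, max(lo)=13)
Step 3: insert 10 -> lo=[10, 13] hi=[40] -> (len(lo)=2, len(hi)=1, max(lo)=13)
Step 4: insert 8 -> lo=[8, 10] hi=[13, 40] -> (len(lo)=2, len(hi)=2, max(lo)=10)
Step 5: insert 41 -> lo=[8, 10, 13] hi=[40, 41] -> (len(lo)=3, len(hi)=2, max(lo)=13)
Step 6: insert 50 -> lo=[8, 10, 13] hi=[40, 41, 50] -> (len(lo)=3, len(hi)=3, max(lo)=13)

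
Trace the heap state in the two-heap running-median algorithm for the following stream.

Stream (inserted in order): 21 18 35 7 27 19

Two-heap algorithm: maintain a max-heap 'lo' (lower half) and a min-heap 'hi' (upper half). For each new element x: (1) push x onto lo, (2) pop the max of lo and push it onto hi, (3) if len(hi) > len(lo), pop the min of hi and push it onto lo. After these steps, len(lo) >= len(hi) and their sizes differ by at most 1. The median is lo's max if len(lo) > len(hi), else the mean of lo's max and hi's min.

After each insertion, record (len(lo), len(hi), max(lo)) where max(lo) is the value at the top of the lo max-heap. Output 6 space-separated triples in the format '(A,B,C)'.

Answer: (1,0,21) (1,1,18) (2,1,21) (2,2,18) (3,2,21) (3,3,19)

Derivation:
Step 1: insert 21 -> lo=[21] hi=[] -> (len(lo)=1, len(hi)=0, max(lo)=21)
Step 2: insert 18 -> lo=[18] hi=[21] -> (len(lo)=1, len(hi)=1, max(lo)=18)
Step 3: insert 35 -> lo=[18, 21] hi=[35] -> (len(lo)=2, len(hi)=1, max(lo)=21)
Step 4: insert 7 -> lo=[7, 18] hi=[21, 35] -> (len(lo)=2, len(hi)=2, max(lo)=18)
Step 5: insert 27 -> lo=[7, 18, 21] hi=[27, 35] -> (len(lo)=3, len(hi)=2, max(lo)=21)
Step 6: insert 19 -> lo=[7, 18, 19] hi=[21, 27, 35] -> (len(lo)=3, len(hi)=3, max(lo)=19)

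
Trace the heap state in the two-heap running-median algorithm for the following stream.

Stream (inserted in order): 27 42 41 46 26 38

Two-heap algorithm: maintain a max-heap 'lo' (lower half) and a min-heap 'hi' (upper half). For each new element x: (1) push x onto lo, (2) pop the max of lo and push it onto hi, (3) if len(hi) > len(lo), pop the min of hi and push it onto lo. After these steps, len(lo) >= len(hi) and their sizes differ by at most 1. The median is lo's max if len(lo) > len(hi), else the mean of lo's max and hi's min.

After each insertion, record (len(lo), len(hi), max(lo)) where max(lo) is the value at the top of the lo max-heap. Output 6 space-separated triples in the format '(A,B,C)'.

Step 1: insert 27 -> lo=[27] hi=[] -> (len(lo)=1, len(hi)=0, max(lo)=27)
Step 2: insert 42 -> lo=[27] hi=[42] -> (len(lo)=1, len(hi)=1, max(lo)=27)
Step 3: insert 41 -> lo=[27, 41] hi=[42] -> (len(lo)=2, len(hi)=1, max(lo)=41)
Step 4: insert 46 -> lo=[27, 41] hi=[42, 46] -> (len(lo)=2, len(hi)=2, max(lo)=41)
Step 5: insert 26 -> lo=[26, 27, 41] hi=[42, 46] -> (len(lo)=3, len(hi)=2, max(lo)=41)
Step 6: insert 38 -> lo=[26, 27, 38] hi=[41, 42, 46] -> (len(lo)=3, len(hi)=3, max(lo)=38)

Answer: (1,0,27) (1,1,27) (2,1,41) (2,2,41) (3,2,41) (3,3,38)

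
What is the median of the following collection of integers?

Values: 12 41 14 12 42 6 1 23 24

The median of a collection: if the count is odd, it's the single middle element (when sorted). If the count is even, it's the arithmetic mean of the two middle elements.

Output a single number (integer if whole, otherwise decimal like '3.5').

Answer: 14

Derivation:
Step 1: insert 12 -> lo=[12] (size 1, max 12) hi=[] (size 0) -> median=12
Step 2: insert 41 -> lo=[12] (size 1, max 12) hi=[41] (size 1, min 41) -> median=26.5
Step 3: insert 14 -> lo=[12, 14] (size 2, max 14) hi=[41] (size 1, min 41) -> median=14
Step 4: insert 12 -> lo=[12, 12] (size 2, max 12) hi=[14, 41] (size 2, min 14) -> median=13
Step 5: insert 42 -> lo=[12, 12, 14] (size 3, max 14) hi=[41, 42] (size 2, min 41) -> median=14
Step 6: insert 6 -> lo=[6, 12, 12] (size 3, max 12) hi=[14, 41, 42] (size 3, min 14) -> median=13
Step 7: insert 1 -> lo=[1, 6, 12, 12] (size 4, max 12) hi=[14, 41, 42] (size 3, min 14) -> median=12
Step 8: insert 23 -> lo=[1, 6, 12, 12] (size 4, max 12) hi=[14, 23, 41, 42] (size 4, min 14) -> median=13
Step 9: insert 24 -> lo=[1, 6, 12, 12, 14] (size 5, max 14) hi=[23, 24, 41, 42] (size 4, min 23) -> median=14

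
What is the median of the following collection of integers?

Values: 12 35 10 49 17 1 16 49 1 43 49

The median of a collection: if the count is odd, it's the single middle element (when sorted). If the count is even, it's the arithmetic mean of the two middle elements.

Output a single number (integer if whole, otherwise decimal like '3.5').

Step 1: insert 12 -> lo=[12] (size 1, max 12) hi=[] (size 0) -> median=12
Step 2: insert 35 -> lo=[12] (size 1, max 12) hi=[35] (size 1, min 35) -> median=23.5
Step 3: insert 10 -> lo=[10, 12] (size 2, max 12) hi=[35] (size 1, min 35) -> median=12
Step 4: insert 49 -> lo=[10, 12] (size 2, max 12) hi=[35, 49] (size 2, min 35) -> median=23.5
Step 5: insert 17 -> lo=[10, 12, 17] (size 3, max 17) hi=[35, 49] (size 2, min 35) -> median=17
Step 6: insert 1 -> lo=[1, 10, 12] (size 3, max 12) hi=[17, 35, 49] (size 3, min 17) -> median=14.5
Step 7: insert 16 -> lo=[1, 10, 12, 16] (size 4, max 16) hi=[17, 35, 49] (size 3, min 17) -> median=16
Step 8: insert 49 -> lo=[1, 10, 12, 16] (size 4, max 16) hi=[17, 35, 49, 49] (size 4, min 17) -> median=16.5
Step 9: insert 1 -> lo=[1, 1, 10, 12, 16] (size 5, max 16) hi=[17, 35, 49, 49] (size 4, min 17) -> median=16
Step 10: insert 43 -> lo=[1, 1, 10, 12, 16] (size 5, max 16) hi=[17, 35, 43, 49, 49] (size 5, min 17) -> median=16.5
Step 11: insert 49 -> lo=[1, 1, 10, 12, 16, 17] (size 6, max 17) hi=[35, 43, 49, 49, 49] (size 5, min 35) -> median=17

Answer: 17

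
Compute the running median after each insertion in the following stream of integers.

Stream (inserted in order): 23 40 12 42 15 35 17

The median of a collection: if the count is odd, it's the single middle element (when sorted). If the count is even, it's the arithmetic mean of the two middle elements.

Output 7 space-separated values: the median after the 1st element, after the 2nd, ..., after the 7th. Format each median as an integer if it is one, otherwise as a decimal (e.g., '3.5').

Step 1: insert 23 -> lo=[23] (size 1, max 23) hi=[] (size 0) -> median=23
Step 2: insert 40 -> lo=[23] (size 1, max 23) hi=[40] (size 1, min 40) -> median=31.5
Step 3: insert 12 -> lo=[12, 23] (size 2, max 23) hi=[40] (size 1, min 40) -> median=23
Step 4: insert 42 -> lo=[12, 23] (size 2, max 23) hi=[40, 42] (size 2, min 40) -> median=31.5
Step 5: insert 15 -> lo=[12, 15, 23] (size 3, max 23) hi=[40, 42] (size 2, min 40) -> median=23
Step 6: insert 35 -> lo=[12, 15, 23] (size 3, max 23) hi=[35, 40, 42] (size 3, min 35) -> median=29
Step 7: insert 17 -> lo=[12, 15, 17, 23] (size 4, max 23) hi=[35, 40, 42] (size 3, min 35) -> median=23

Answer: 23 31.5 23 31.5 23 29 23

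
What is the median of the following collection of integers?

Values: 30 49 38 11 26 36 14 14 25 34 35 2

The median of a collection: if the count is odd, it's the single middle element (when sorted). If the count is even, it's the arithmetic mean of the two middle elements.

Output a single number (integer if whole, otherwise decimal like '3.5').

Answer: 28

Derivation:
Step 1: insert 30 -> lo=[30] (size 1, max 30) hi=[] (size 0) -> median=30
Step 2: insert 49 -> lo=[30] (size 1, max 30) hi=[49] (size 1, min 49) -> median=39.5
Step 3: insert 38 -> lo=[30, 38] (size 2, max 38) hi=[49] (size 1, min 49) -> median=38
Step 4: insert 11 -> lo=[11, 30] (size 2, max 30) hi=[38, 49] (size 2, min 38) -> median=34
Step 5: insert 26 -> lo=[11, 26, 30] (size 3, max 30) hi=[38, 49] (size 2, min 38) -> median=30
Step 6: insert 36 -> lo=[11, 26, 30] (size 3, max 30) hi=[36, 38, 49] (size 3, min 36) -> median=33
Step 7: insert 14 -> lo=[11, 14, 26, 30] (size 4, max 30) hi=[36, 38, 49] (size 3, min 36) -> median=30
Step 8: insert 14 -> lo=[11, 14, 14, 26] (size 4, max 26) hi=[30, 36, 38, 49] (size 4, min 30) -> median=28
Step 9: insert 25 -> lo=[11, 14, 14, 25, 26] (size 5, max 26) hi=[30, 36, 38, 49] (size 4, min 30) -> median=26
Step 10: insert 34 -> lo=[11, 14, 14, 25, 26] (size 5, max 26) hi=[30, 34, 36, 38, 49] (size 5, min 30) -> median=28
Step 11: insert 35 -> lo=[11, 14, 14, 25, 26, 30] (size 6, max 30) hi=[34, 35, 36, 38, 49] (size 5, min 34) -> median=30
Step 12: insert 2 -> lo=[2, 11, 14, 14, 25, 26] (size 6, max 26) hi=[30, 34, 35, 36, 38, 49] (size 6, min 30) -> median=28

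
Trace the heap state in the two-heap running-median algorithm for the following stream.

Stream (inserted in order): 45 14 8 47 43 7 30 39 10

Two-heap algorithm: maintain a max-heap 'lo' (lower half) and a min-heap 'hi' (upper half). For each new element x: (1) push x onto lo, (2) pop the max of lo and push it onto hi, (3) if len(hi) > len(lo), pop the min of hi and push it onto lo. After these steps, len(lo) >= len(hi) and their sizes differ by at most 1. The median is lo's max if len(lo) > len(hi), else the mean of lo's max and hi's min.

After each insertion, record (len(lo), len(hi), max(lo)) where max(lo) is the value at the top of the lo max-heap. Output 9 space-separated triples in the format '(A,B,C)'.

Step 1: insert 45 -> lo=[45] hi=[] -> (len(lo)=1, len(hi)=0, max(lo)=45)
Step 2: insert 14 -> lo=[14] hi=[45] -> (len(lo)=1, len(hi)=1, max(lo)=14)
Step 3: insert 8 -> lo=[8, 14] hi=[45] -> (len(lo)=2, len(hi)=1, max(lo)=14)
Step 4: insert 47 -> lo=[8, 14] hi=[45, 47] -> (len(lo)=2, len(hi)=2, max(lo)=14)
Step 5: insert 43 -> lo=[8, 14, 43] hi=[45, 47] -> (len(lo)=3, len(hi)=2, max(lo)=43)
Step 6: insert 7 -> lo=[7, 8, 14] hi=[43, 45, 47] -> (len(lo)=3, len(hi)=3, max(lo)=14)
Step 7: insert 30 -> lo=[7, 8, 14, 30] hi=[43, 45, 47] -> (len(lo)=4, len(hi)=3, max(lo)=30)
Step 8: insert 39 -> lo=[7, 8, 14, 30] hi=[39, 43, 45, 47] -> (len(lo)=4, len(hi)=4, max(lo)=30)
Step 9: insert 10 -> lo=[7, 8, 10, 14, 30] hi=[39, 43, 45, 47] -> (len(lo)=5, len(hi)=4, max(lo)=30)

Answer: (1,0,45) (1,1,14) (2,1,14) (2,2,14) (3,2,43) (3,3,14) (4,3,30) (4,4,30) (5,4,30)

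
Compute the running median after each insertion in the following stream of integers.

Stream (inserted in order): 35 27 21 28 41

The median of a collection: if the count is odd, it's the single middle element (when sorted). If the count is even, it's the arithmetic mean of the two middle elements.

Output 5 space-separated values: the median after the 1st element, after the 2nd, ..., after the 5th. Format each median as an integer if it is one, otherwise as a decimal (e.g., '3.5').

Step 1: insert 35 -> lo=[35] (size 1, max 35) hi=[] (size 0) -> median=35
Step 2: insert 27 -> lo=[27] (size 1, max 27) hi=[35] (size 1, min 35) -> median=31
Step 3: insert 21 -> lo=[21, 27] (size 2, max 27) hi=[35] (size 1, min 35) -> median=27
Step 4: insert 28 -> lo=[21, 27] (size 2, max 27) hi=[28, 35] (size 2, min 28) -> median=27.5
Step 5: insert 41 -> lo=[21, 27, 28] (size 3, max 28) hi=[35, 41] (size 2, min 35) -> median=28

Answer: 35 31 27 27.5 28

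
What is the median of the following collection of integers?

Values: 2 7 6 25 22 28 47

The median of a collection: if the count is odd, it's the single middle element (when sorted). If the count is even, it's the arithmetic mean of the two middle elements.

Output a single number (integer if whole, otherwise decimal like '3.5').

Answer: 22

Derivation:
Step 1: insert 2 -> lo=[2] (size 1, max 2) hi=[] (size 0) -> median=2
Step 2: insert 7 -> lo=[2] (size 1, max 2) hi=[7] (size 1, min 7) -> median=4.5
Step 3: insert 6 -> lo=[2, 6] (size 2, max 6) hi=[7] (size 1, min 7) -> median=6
Step 4: insert 25 -> lo=[2, 6] (size 2, max 6) hi=[7, 25] (size 2, min 7) -> median=6.5
Step 5: insert 22 -> lo=[2, 6, 7] (size 3, max 7) hi=[22, 25] (size 2, min 22) -> median=7
Step 6: insert 28 -> lo=[2, 6, 7] (size 3, max 7) hi=[22, 25, 28] (size 3, min 22) -> median=14.5
Step 7: insert 47 -> lo=[2, 6, 7, 22] (size 4, max 22) hi=[25, 28, 47] (size 3, min 25) -> median=22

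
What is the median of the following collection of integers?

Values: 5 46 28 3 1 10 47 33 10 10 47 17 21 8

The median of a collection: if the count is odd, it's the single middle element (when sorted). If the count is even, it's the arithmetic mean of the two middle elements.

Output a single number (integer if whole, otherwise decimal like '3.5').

Answer: 13.5

Derivation:
Step 1: insert 5 -> lo=[5] (size 1, max 5) hi=[] (size 0) -> median=5
Step 2: insert 46 -> lo=[5] (size 1, max 5) hi=[46] (size 1, min 46) -> median=25.5
Step 3: insert 28 -> lo=[5, 28] (size 2, max 28) hi=[46] (size 1, min 46) -> median=28
Step 4: insert 3 -> lo=[3, 5] (size 2, max 5) hi=[28, 46] (size 2, min 28) -> median=16.5
Step 5: insert 1 -> lo=[1, 3, 5] (size 3, max 5) hi=[28, 46] (size 2, min 28) -> median=5
Step 6: insert 10 -> lo=[1, 3, 5] (size 3, max 5) hi=[10, 28, 46] (size 3, min 10) -> median=7.5
Step 7: insert 47 -> lo=[1, 3, 5, 10] (size 4, max 10) hi=[28, 46, 47] (size 3, min 28) -> median=10
Step 8: insert 33 -> lo=[1, 3, 5, 10] (size 4, max 10) hi=[28, 33, 46, 47] (size 4, min 28) -> median=19
Step 9: insert 10 -> lo=[1, 3, 5, 10, 10] (size 5, max 10) hi=[28, 33, 46, 47] (size 4, min 28) -> median=10
Step 10: insert 10 -> lo=[1, 3, 5, 10, 10] (size 5, max 10) hi=[10, 28, 33, 46, 47] (size 5, min 10) -> median=10
Step 11: insert 47 -> lo=[1, 3, 5, 10, 10, 10] (size 6, max 10) hi=[28, 33, 46, 47, 47] (size 5, min 28) -> median=10
Step 12: insert 17 -> lo=[1, 3, 5, 10, 10, 10] (size 6, max 10) hi=[17, 28, 33, 46, 47, 47] (size 6, min 17) -> median=13.5
Step 13: insert 21 -> lo=[1, 3, 5, 10, 10, 10, 17] (size 7, max 17) hi=[21, 28, 33, 46, 47, 47] (size 6, min 21) -> median=17
Step 14: insert 8 -> lo=[1, 3, 5, 8, 10, 10, 10] (size 7, max 10) hi=[17, 21, 28, 33, 46, 47, 47] (size 7, min 17) -> median=13.5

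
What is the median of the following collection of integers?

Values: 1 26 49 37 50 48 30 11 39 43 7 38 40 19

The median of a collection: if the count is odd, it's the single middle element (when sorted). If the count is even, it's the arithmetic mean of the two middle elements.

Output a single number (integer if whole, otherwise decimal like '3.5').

Step 1: insert 1 -> lo=[1] (size 1, max 1) hi=[] (size 0) -> median=1
Step 2: insert 26 -> lo=[1] (size 1, max 1) hi=[26] (size 1, min 26) -> median=13.5
Step 3: insert 49 -> lo=[1, 26] (size 2, max 26) hi=[49] (size 1, min 49) -> median=26
Step 4: insert 37 -> lo=[1, 26] (size 2, max 26) hi=[37, 49] (size 2, min 37) -> median=31.5
Step 5: insert 50 -> lo=[1, 26, 37] (size 3, max 37) hi=[49, 50] (size 2, min 49) -> median=37
Step 6: insert 48 -> lo=[1, 26, 37] (size 3, max 37) hi=[48, 49, 50] (size 3, min 48) -> median=42.5
Step 7: insert 30 -> lo=[1, 26, 30, 37] (size 4, max 37) hi=[48, 49, 50] (size 3, min 48) -> median=37
Step 8: insert 11 -> lo=[1, 11, 26, 30] (size 4, max 30) hi=[37, 48, 49, 50] (size 4, min 37) -> median=33.5
Step 9: insert 39 -> lo=[1, 11, 26, 30, 37] (size 5, max 37) hi=[39, 48, 49, 50] (size 4, min 39) -> median=37
Step 10: insert 43 -> lo=[1, 11, 26, 30, 37] (size 5, max 37) hi=[39, 43, 48, 49, 50] (size 5, min 39) -> median=38
Step 11: insert 7 -> lo=[1, 7, 11, 26, 30, 37] (size 6, max 37) hi=[39, 43, 48, 49, 50] (size 5, min 39) -> median=37
Step 12: insert 38 -> lo=[1, 7, 11, 26, 30, 37] (size 6, max 37) hi=[38, 39, 43, 48, 49, 50] (size 6, min 38) -> median=37.5
Step 13: insert 40 -> lo=[1, 7, 11, 26, 30, 37, 38] (size 7, max 38) hi=[39, 40, 43, 48, 49, 50] (size 6, min 39) -> median=38
Step 14: insert 19 -> lo=[1, 7, 11, 19, 26, 30, 37] (size 7, max 37) hi=[38, 39, 40, 43, 48, 49, 50] (size 7, min 38) -> median=37.5

Answer: 37.5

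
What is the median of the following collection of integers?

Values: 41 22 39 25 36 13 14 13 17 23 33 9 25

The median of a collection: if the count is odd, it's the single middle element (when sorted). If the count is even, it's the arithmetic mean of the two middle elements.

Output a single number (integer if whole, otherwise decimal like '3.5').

Answer: 23

Derivation:
Step 1: insert 41 -> lo=[41] (size 1, max 41) hi=[] (size 0) -> median=41
Step 2: insert 22 -> lo=[22] (size 1, max 22) hi=[41] (size 1, min 41) -> median=31.5
Step 3: insert 39 -> lo=[22, 39] (size 2, max 39) hi=[41] (size 1, min 41) -> median=39
Step 4: insert 25 -> lo=[22, 25] (size 2, max 25) hi=[39, 41] (size 2, min 39) -> median=32
Step 5: insert 36 -> lo=[22, 25, 36] (size 3, max 36) hi=[39, 41] (size 2, min 39) -> median=36
Step 6: insert 13 -> lo=[13, 22, 25] (size 3, max 25) hi=[36, 39, 41] (size 3, min 36) -> median=30.5
Step 7: insert 14 -> lo=[13, 14, 22, 25] (size 4, max 25) hi=[36, 39, 41] (size 3, min 36) -> median=25
Step 8: insert 13 -> lo=[13, 13, 14, 22] (size 4, max 22) hi=[25, 36, 39, 41] (size 4, min 25) -> median=23.5
Step 9: insert 17 -> lo=[13, 13, 14, 17, 22] (size 5, max 22) hi=[25, 36, 39, 41] (size 4, min 25) -> median=22
Step 10: insert 23 -> lo=[13, 13, 14, 17, 22] (size 5, max 22) hi=[23, 25, 36, 39, 41] (size 5, min 23) -> median=22.5
Step 11: insert 33 -> lo=[13, 13, 14, 17, 22, 23] (size 6, max 23) hi=[25, 33, 36, 39, 41] (size 5, min 25) -> median=23
Step 12: insert 9 -> lo=[9, 13, 13, 14, 17, 22] (size 6, max 22) hi=[23, 25, 33, 36, 39, 41] (size 6, min 23) -> median=22.5
Step 13: insert 25 -> lo=[9, 13, 13, 14, 17, 22, 23] (size 7, max 23) hi=[25, 25, 33, 36, 39, 41] (size 6, min 25) -> median=23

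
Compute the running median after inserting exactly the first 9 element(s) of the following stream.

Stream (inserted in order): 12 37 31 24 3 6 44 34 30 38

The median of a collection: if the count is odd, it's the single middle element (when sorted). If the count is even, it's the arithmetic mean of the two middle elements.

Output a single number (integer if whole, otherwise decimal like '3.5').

Answer: 30

Derivation:
Step 1: insert 12 -> lo=[12] (size 1, max 12) hi=[] (size 0) -> median=12
Step 2: insert 37 -> lo=[12] (size 1, max 12) hi=[37] (size 1, min 37) -> median=24.5
Step 3: insert 31 -> lo=[12, 31] (size 2, max 31) hi=[37] (size 1, min 37) -> median=31
Step 4: insert 24 -> lo=[12, 24] (size 2, max 24) hi=[31, 37] (size 2, min 31) -> median=27.5
Step 5: insert 3 -> lo=[3, 12, 24] (size 3, max 24) hi=[31, 37] (size 2, min 31) -> median=24
Step 6: insert 6 -> lo=[3, 6, 12] (size 3, max 12) hi=[24, 31, 37] (size 3, min 24) -> median=18
Step 7: insert 44 -> lo=[3, 6, 12, 24] (size 4, max 24) hi=[31, 37, 44] (size 3, min 31) -> median=24
Step 8: insert 34 -> lo=[3, 6, 12, 24] (size 4, max 24) hi=[31, 34, 37, 44] (size 4, min 31) -> median=27.5
Step 9: insert 30 -> lo=[3, 6, 12, 24, 30] (size 5, max 30) hi=[31, 34, 37, 44] (size 4, min 31) -> median=30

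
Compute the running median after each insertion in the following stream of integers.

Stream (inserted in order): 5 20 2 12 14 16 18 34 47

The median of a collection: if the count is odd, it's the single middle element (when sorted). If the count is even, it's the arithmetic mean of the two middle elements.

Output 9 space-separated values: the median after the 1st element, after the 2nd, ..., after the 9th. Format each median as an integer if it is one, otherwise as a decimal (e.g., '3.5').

Answer: 5 12.5 5 8.5 12 13 14 15 16

Derivation:
Step 1: insert 5 -> lo=[5] (size 1, max 5) hi=[] (size 0) -> median=5
Step 2: insert 20 -> lo=[5] (size 1, max 5) hi=[20] (size 1, min 20) -> median=12.5
Step 3: insert 2 -> lo=[2, 5] (size 2, max 5) hi=[20] (size 1, min 20) -> median=5
Step 4: insert 12 -> lo=[2, 5] (size 2, max 5) hi=[12, 20] (size 2, min 12) -> median=8.5
Step 5: insert 14 -> lo=[2, 5, 12] (size 3, max 12) hi=[14, 20] (size 2, min 14) -> median=12
Step 6: insert 16 -> lo=[2, 5, 12] (size 3, max 12) hi=[14, 16, 20] (size 3, min 14) -> median=13
Step 7: insert 18 -> lo=[2, 5, 12, 14] (size 4, max 14) hi=[16, 18, 20] (size 3, min 16) -> median=14
Step 8: insert 34 -> lo=[2, 5, 12, 14] (size 4, max 14) hi=[16, 18, 20, 34] (size 4, min 16) -> median=15
Step 9: insert 47 -> lo=[2, 5, 12, 14, 16] (size 5, max 16) hi=[18, 20, 34, 47] (size 4, min 18) -> median=16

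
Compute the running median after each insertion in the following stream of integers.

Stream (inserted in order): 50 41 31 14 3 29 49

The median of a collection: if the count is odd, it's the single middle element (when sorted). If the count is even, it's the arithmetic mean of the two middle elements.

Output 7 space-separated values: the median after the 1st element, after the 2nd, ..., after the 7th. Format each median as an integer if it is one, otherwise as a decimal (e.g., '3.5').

Answer: 50 45.5 41 36 31 30 31

Derivation:
Step 1: insert 50 -> lo=[50] (size 1, max 50) hi=[] (size 0) -> median=50
Step 2: insert 41 -> lo=[41] (size 1, max 41) hi=[50] (size 1, min 50) -> median=45.5
Step 3: insert 31 -> lo=[31, 41] (size 2, max 41) hi=[50] (size 1, min 50) -> median=41
Step 4: insert 14 -> lo=[14, 31] (size 2, max 31) hi=[41, 50] (size 2, min 41) -> median=36
Step 5: insert 3 -> lo=[3, 14, 31] (size 3, max 31) hi=[41, 50] (size 2, min 41) -> median=31
Step 6: insert 29 -> lo=[3, 14, 29] (size 3, max 29) hi=[31, 41, 50] (size 3, min 31) -> median=30
Step 7: insert 49 -> lo=[3, 14, 29, 31] (size 4, max 31) hi=[41, 49, 50] (size 3, min 41) -> median=31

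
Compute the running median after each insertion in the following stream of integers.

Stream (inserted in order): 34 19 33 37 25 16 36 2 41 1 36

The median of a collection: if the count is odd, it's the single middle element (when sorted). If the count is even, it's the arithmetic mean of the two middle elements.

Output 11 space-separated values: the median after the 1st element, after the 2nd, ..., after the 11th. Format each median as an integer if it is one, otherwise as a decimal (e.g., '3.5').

Step 1: insert 34 -> lo=[34] (size 1, max 34) hi=[] (size 0) -> median=34
Step 2: insert 19 -> lo=[19] (size 1, max 19) hi=[34] (size 1, min 34) -> median=26.5
Step 3: insert 33 -> lo=[19, 33] (size 2, max 33) hi=[34] (size 1, min 34) -> median=33
Step 4: insert 37 -> lo=[19, 33] (size 2, max 33) hi=[34, 37] (size 2, min 34) -> median=33.5
Step 5: insert 25 -> lo=[19, 25, 33] (size 3, max 33) hi=[34, 37] (size 2, min 34) -> median=33
Step 6: insert 16 -> lo=[16, 19, 25] (size 3, max 25) hi=[33, 34, 37] (size 3, min 33) -> median=29
Step 7: insert 36 -> lo=[16, 19, 25, 33] (size 4, max 33) hi=[34, 36, 37] (size 3, min 34) -> median=33
Step 8: insert 2 -> lo=[2, 16, 19, 25] (size 4, max 25) hi=[33, 34, 36, 37] (size 4, min 33) -> median=29
Step 9: insert 41 -> lo=[2, 16, 19, 25, 33] (size 5, max 33) hi=[34, 36, 37, 41] (size 4, min 34) -> median=33
Step 10: insert 1 -> lo=[1, 2, 16, 19, 25] (size 5, max 25) hi=[33, 34, 36, 37, 41] (size 5, min 33) -> median=29
Step 11: insert 36 -> lo=[1, 2, 16, 19, 25, 33] (size 6, max 33) hi=[34, 36, 36, 37, 41] (size 5, min 34) -> median=33

Answer: 34 26.5 33 33.5 33 29 33 29 33 29 33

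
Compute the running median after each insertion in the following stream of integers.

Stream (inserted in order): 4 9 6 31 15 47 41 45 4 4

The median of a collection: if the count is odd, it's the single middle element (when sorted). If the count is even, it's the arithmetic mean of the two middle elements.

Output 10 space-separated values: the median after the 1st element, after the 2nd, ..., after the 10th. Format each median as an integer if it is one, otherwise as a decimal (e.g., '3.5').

Step 1: insert 4 -> lo=[4] (size 1, max 4) hi=[] (size 0) -> median=4
Step 2: insert 9 -> lo=[4] (size 1, max 4) hi=[9] (size 1, min 9) -> median=6.5
Step 3: insert 6 -> lo=[4, 6] (size 2, max 6) hi=[9] (size 1, min 9) -> median=6
Step 4: insert 31 -> lo=[4, 6] (size 2, max 6) hi=[9, 31] (size 2, min 9) -> median=7.5
Step 5: insert 15 -> lo=[4, 6, 9] (size 3, max 9) hi=[15, 31] (size 2, min 15) -> median=9
Step 6: insert 47 -> lo=[4, 6, 9] (size 3, max 9) hi=[15, 31, 47] (size 3, min 15) -> median=12
Step 7: insert 41 -> lo=[4, 6, 9, 15] (size 4, max 15) hi=[31, 41, 47] (size 3, min 31) -> median=15
Step 8: insert 45 -> lo=[4, 6, 9, 15] (size 4, max 15) hi=[31, 41, 45, 47] (size 4, min 31) -> median=23
Step 9: insert 4 -> lo=[4, 4, 6, 9, 15] (size 5, max 15) hi=[31, 41, 45, 47] (size 4, min 31) -> median=15
Step 10: insert 4 -> lo=[4, 4, 4, 6, 9] (size 5, max 9) hi=[15, 31, 41, 45, 47] (size 5, min 15) -> median=12

Answer: 4 6.5 6 7.5 9 12 15 23 15 12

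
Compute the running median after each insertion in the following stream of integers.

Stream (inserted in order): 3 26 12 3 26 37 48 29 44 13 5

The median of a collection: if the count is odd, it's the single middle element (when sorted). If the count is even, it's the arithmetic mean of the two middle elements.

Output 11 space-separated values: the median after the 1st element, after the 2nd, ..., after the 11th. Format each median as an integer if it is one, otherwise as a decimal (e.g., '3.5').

Step 1: insert 3 -> lo=[3] (size 1, max 3) hi=[] (size 0) -> median=3
Step 2: insert 26 -> lo=[3] (size 1, max 3) hi=[26] (size 1, min 26) -> median=14.5
Step 3: insert 12 -> lo=[3, 12] (size 2, max 12) hi=[26] (size 1, min 26) -> median=12
Step 4: insert 3 -> lo=[3, 3] (size 2, max 3) hi=[12, 26] (size 2, min 12) -> median=7.5
Step 5: insert 26 -> lo=[3, 3, 12] (size 3, max 12) hi=[26, 26] (size 2, min 26) -> median=12
Step 6: insert 37 -> lo=[3, 3, 12] (size 3, max 12) hi=[26, 26, 37] (size 3, min 26) -> median=19
Step 7: insert 48 -> lo=[3, 3, 12, 26] (size 4, max 26) hi=[26, 37, 48] (size 3, min 26) -> median=26
Step 8: insert 29 -> lo=[3, 3, 12, 26] (size 4, max 26) hi=[26, 29, 37, 48] (size 4, min 26) -> median=26
Step 9: insert 44 -> lo=[3, 3, 12, 26, 26] (size 5, max 26) hi=[29, 37, 44, 48] (size 4, min 29) -> median=26
Step 10: insert 13 -> lo=[3, 3, 12, 13, 26] (size 5, max 26) hi=[26, 29, 37, 44, 48] (size 5, min 26) -> median=26
Step 11: insert 5 -> lo=[3, 3, 5, 12, 13, 26] (size 6, max 26) hi=[26, 29, 37, 44, 48] (size 5, min 26) -> median=26

Answer: 3 14.5 12 7.5 12 19 26 26 26 26 26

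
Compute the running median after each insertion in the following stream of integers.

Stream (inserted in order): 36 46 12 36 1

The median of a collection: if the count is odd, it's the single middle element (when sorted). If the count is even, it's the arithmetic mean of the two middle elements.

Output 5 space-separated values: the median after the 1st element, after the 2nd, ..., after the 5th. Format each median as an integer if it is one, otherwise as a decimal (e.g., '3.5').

Step 1: insert 36 -> lo=[36] (size 1, max 36) hi=[] (size 0) -> median=36
Step 2: insert 46 -> lo=[36] (size 1, max 36) hi=[46] (size 1, min 46) -> median=41
Step 3: insert 12 -> lo=[12, 36] (size 2, max 36) hi=[46] (size 1, min 46) -> median=36
Step 4: insert 36 -> lo=[12, 36] (size 2, max 36) hi=[36, 46] (size 2, min 36) -> median=36
Step 5: insert 1 -> lo=[1, 12, 36] (size 3, max 36) hi=[36, 46] (size 2, min 36) -> median=36

Answer: 36 41 36 36 36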